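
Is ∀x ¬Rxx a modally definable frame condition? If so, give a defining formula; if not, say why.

No

Modal frame validity is preserved under surjective bounded morphisms.
The 5-cycle (worlds w0,w1,w2,w3,w4 with w0→w1→w2→w3→w4→w0) is irreflexive, and the map sending every world to a single reflexive point • is a surjective bounded morphism (forth: every edge maps to (•,•); back: every world has a successor). So any modal formula valid on the 5-cycle is also valid on the reflexive point, which is not irreflexive.
Hence irreflexivity is not modally definable.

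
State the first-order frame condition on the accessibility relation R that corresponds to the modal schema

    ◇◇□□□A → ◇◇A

∀x ∀y (xR²y → ∃w (yR³w ∧ xR²w))

This is a Sahlqvist (Geach-type) schema ◇^2□^3A → □^0◇^2A.
Minimal-valuation argument: fix x; take any y with xR^2y and any z with xR^0z. Set V(A) to the set of worlds R-reachable from y in exactly 3 steps. Then □^3A holds at y, so the antecedent holds at x; validity forces ◇^2A at z, giving a w with zR^2w and yR^3w.
First-order correspondent: ∀x ∀y (xR²y → ∃w (yR³w ∧ xR²w)).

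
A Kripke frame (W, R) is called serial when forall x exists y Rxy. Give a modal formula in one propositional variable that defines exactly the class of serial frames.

This is seriality; the standard corresponding axiom is D: □p → ◇p.
Suppose □p→◇p is valid. At any x set V(p)=W. Then □p at x, so ◇p at x, so x has a successor.

□p → ◇p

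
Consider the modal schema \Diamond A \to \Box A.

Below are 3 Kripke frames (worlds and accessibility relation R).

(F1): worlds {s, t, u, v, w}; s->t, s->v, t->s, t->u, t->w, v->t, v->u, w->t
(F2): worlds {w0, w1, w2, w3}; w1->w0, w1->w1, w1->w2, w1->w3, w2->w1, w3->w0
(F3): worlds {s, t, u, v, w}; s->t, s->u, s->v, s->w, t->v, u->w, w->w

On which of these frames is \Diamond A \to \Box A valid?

none

Frame correspondent (Sahlqvist): \forall x \forall y \forall z (Rxy \wedge Rxz \to y = z) — i.e. partial functionality.
(F1): fails — s sees both t and v.
(F2): fails — w1 sees both w0 and w1.
(F3): fails — s sees both t and u.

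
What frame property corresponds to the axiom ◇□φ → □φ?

The Euclidean property

This is a form of the 5 axiom.
Its frame correspondent is the Euclidean property — ∀x ∀y ∀z (Rxy ∧ Rxz → Ryz).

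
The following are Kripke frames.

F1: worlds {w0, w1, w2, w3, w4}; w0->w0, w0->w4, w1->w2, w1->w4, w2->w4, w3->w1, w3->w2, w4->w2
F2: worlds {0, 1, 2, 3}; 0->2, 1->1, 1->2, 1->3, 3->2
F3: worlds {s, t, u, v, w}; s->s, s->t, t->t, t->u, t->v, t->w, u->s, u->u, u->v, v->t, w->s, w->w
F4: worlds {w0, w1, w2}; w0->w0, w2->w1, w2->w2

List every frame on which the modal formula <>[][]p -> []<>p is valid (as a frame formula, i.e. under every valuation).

This is the axiom for a generalized confluence (Geach) condition; its first-order frame correspondent is forall x forall y forall z ((xRy & xRz) -> exists w (y R^2 w & zRw)).
F1: fails — w0Rw4, w0Rw4 but no w with w4R²w and w4Rw.
F2: fails — 0R2, 0R2 but no w with 2R²w and 2Rw.
F3: satisfies the condition.
F4: fails — w2Rw1, w2Rw1 but no w with w1R²w and w1Rw.

F3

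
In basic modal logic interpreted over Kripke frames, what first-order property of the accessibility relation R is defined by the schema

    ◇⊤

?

This schema is equivalent to the D axiom □A → ◇A.
It corresponds to seriality: ∀x ∃y Rxy.

Seriality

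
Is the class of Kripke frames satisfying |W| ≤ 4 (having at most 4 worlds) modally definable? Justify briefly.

Modal frame validity is preserved under disjoint unions.
Any modal formula valid on each of 5 disjoint one-world frames is valid on their disjoint union (validity is preserved under disjoint unions). Each one-world frame has |W|=1≤4, but the union has |W|=5.
So the class is not modally definable.

No — not modally definable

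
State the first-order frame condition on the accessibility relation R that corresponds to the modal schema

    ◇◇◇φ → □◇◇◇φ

This is a Sahlqvist (Geach-type) schema ◇^3□^0φ → □^1◇^3φ.
Minimal-valuation argument: fix x; take any y with xR^3y and any z with xR^1z. Set V(φ) to the set of worlds R-reachable from y in exactly 0 steps. Then □^0φ holds at y, so the antecedent holds at x; validity forces ◇^3φ at z, giving a w with zR^3w and yR^0w.
First-order correspondent: ∀x ∀y ∀z ((xR³y ∧ xRz) → ∃w (y = w ∧ zR³w)).

∀x ∀y ∀z ((xR³y ∧ xRz) → ∃w (y = w ∧ zR³w))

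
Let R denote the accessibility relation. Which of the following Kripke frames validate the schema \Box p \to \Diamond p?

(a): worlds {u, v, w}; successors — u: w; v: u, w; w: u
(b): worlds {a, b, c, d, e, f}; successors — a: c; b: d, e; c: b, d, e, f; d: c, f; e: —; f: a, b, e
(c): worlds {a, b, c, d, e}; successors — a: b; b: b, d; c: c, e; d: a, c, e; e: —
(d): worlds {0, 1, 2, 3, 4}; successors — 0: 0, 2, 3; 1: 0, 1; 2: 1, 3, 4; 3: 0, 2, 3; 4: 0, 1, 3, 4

This is the axiom for seriality; its first-order frame correspondent is \forall x \exists y Rxy.
(a): holds.
(b): fails — world e has no successor.
(c): fails — world e has no successor.
(d): holds.
Valid on: (a), (d).

(a), (d)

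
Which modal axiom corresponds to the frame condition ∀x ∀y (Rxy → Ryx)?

This is symmetry; the standard corresponding axiom is B: ψ → □◇ψ.
Suppose ψ→□◇ψ is valid. Take Rxy and set V(ψ)={x}. Then ψ at x, so □◇ψ at x, so ◇ψ at y, so some z with Ryz has ψ; z=x, i.e. Ryx.

ψ → □◇ψ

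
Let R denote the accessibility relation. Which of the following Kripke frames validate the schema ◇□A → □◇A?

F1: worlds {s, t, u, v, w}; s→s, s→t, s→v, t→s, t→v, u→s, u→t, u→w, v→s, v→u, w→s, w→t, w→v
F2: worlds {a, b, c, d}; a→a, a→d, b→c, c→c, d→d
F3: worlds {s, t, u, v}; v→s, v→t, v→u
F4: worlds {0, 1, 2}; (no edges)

F1, F2, F4

The schema corresponds to convergence: ∀x ∀y ∀z (Rxy ∧ Rxz → ∃w (Ryw ∧ Rzw)).
F1: satisfies the condition.
F2: satisfies the condition.
F3: fails — Rvt and Rvt but t and t have no common successor.
F4: satisfies the condition.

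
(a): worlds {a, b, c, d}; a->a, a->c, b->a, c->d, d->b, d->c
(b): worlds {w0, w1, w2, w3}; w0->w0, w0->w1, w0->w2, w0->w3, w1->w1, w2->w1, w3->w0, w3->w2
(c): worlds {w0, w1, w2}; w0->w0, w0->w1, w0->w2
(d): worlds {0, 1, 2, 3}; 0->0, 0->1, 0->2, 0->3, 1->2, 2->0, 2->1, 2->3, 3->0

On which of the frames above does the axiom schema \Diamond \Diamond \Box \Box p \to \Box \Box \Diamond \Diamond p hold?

(b), (d)

The schema corresponds to a generalized confluence (Geach) condition: \forall x \forall y \forall z ((x R^2 y \wedge x R^2 z) \to \exists w (y R^2 w \wedge z R^2 w)).
(a): fails — aR²c, aR²d but no w with cR²w and dR²w.
(b): satisfies the condition.
(c): fails — w0R²w0, w0R²w1 but no w with w0R²w and w1R²w.
(d): satisfies the condition.
Valid on: (b), (d).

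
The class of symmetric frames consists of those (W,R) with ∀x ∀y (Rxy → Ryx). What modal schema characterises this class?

The condition is symmetry. The B schema ψ → □◇ψ defines it.
Suppose ψ→□◇ψ is valid. Take Rxy and set V(ψ)={x}. Then ψ at x, so □◇ψ at x, so ◇ψ at y, so some z with Ryz has ψ; z=x, i.e. Ryx.

ψ → □◇ψ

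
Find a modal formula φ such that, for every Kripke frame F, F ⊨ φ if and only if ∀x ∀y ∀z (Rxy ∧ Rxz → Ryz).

This is the Euclidean property; the standard corresponding axiom is 5: ◇q → □◇q.
Suppose ◇q→□◇q is valid. Take Rxy, Rxz and set V(q)={y}. Then ◇q at x, so □◇q at x, so ◇q at z, so some w with Rzw has q; w=y, i.e. Rzy. By symmetry of the argument, Ryz.

◇q → □◇q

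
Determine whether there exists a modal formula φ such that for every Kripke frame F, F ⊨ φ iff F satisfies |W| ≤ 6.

Not modally definable

If a class were modally definable it would be closed under disjoint unions (Goldblatt–Thomason).
Any modal formula valid on each of 7 disjoint one-world frames is valid on their disjoint union (validity is preserved under disjoint unions). Each one-world frame has |W|=1≤6, but the union has |W|=7.
So no modal formula (or set of formulas) defines exactly the |W|≤6 frames.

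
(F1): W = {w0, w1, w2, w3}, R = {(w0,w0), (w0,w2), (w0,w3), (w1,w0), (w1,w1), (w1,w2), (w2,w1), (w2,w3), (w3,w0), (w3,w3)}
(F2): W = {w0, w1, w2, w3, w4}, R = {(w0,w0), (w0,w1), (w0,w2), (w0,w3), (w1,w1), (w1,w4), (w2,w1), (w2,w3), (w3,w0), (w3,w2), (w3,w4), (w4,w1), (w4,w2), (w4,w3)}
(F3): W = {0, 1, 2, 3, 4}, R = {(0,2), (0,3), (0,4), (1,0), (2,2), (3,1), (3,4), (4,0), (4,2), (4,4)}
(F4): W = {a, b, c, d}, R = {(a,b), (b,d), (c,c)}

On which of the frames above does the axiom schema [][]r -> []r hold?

This is the axiom for density; its first-order frame correspondent is forall x forall y (Rxy -> exists z (Rxz & Rzy)).
(F1): satisfies the condition.
(F2): fails — Rw3w4 but no z with Rw3z and Rzw4.
(F3): fails — R10 but no z with R1z and Rz0.
(F4): fails — Rab but no z with Raz and Rzb.

(F1)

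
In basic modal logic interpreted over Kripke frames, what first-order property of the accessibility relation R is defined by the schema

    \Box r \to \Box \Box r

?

transitivity: \forall x \forall y \forall z (Rxy \wedge Ryz \to Rxz)

This schema is the 4 axiom.
It corresponds to transitivity: \forall x \forall y \forall z (Rxy \wedge Ryz \to Rxz).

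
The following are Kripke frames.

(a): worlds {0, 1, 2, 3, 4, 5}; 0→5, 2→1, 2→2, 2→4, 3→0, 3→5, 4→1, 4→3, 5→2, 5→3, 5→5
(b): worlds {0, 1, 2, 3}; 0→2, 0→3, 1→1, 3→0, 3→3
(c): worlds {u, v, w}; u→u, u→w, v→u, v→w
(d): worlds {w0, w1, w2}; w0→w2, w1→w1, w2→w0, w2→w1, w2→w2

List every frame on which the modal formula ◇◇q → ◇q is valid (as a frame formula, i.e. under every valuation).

(c)

The schema corresponds to a generalized confluence (Geach) condition: ∀x ∀y (xR²y → ∃w (y = w ∧ xRw)).
(a): fails — 0R²2 but no w with 2=w and 0Rw.
(b): fails — 0R²0 but no w with 0=w and 0Rw.
(c): condition met.
(d): fails — w0R²w0 but no w with w0=w and w0Rw.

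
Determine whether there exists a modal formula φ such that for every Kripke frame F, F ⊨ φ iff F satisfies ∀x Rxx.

Definable; □p → p defines it

This is a Sahlqvist condition; the T axiom □p → p defines it.
Suppose □p→p is valid. At any x set V(p)={w : Rxw}. Then □p holds at x, so p holds at x, i.e. Rxx.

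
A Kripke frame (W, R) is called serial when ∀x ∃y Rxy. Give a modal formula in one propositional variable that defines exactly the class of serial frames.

□r → ◇r

The condition is seriality. The D schema □r → ◇r defines it.
Suppose □r→◇r is valid. At any x set V(r)=W. Then □r at x, so ◇r at x, so x has a successor.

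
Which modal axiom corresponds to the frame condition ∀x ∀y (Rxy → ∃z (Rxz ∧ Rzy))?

A defining formula is □□p → □p (the C4 axiom).
Suppose □□p→□p is valid. Take Rxy and set V(p)={w : xR²w}. Then □□p at x, so □p at x, so p at y, i.e. ∃z(Rxz∧Rzy).

□□p → □p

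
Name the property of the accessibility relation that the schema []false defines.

This is the Ver axiom.
It corresponds to emptiness of R: forall x forall y ~Rxy.

emptiness of R: forall x forall y ~Rxy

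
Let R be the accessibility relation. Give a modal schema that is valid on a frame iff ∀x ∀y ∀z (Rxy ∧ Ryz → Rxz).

The condition is transitivity. The 4 schema □r → □□r defines it.
Suppose □r→□□r is valid. Take Rxy, Ryz and set V(r)={w : Rxw}. Then □r at x, so □□r at x, so □r at y, so r at z, i.e. Rxz.

□r → □□r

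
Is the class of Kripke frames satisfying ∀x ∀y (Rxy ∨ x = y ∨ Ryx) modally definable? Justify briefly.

Any modally definable frame class is closed under disjoint unions.
Take 2 disjoint single-world reflexive frames: each is trivially connected, but their disjoint union has 2 worlds with no edge between distinct components, so it is not connected.
Hence connectedness of R is not modally definable.

No — not modally definable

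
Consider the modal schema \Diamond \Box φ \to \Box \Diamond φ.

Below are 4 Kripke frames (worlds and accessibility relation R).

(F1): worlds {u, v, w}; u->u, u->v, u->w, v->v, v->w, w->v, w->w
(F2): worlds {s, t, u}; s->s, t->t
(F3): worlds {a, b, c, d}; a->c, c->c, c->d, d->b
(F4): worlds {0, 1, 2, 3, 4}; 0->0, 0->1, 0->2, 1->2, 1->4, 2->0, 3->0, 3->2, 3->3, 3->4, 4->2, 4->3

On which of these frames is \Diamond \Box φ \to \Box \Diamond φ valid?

The schema corresponds to convergence: \forall x \forall y \forall z (Rxy \wedge Rxz \to \exists w (Ryw \wedge Rzw)).
(F1): holds.
(F2): holds.
(F3): fails — Rcc and Rcd but c and d have no common successor.
(F4): fails — R02 and R01 but 2 and 1 have no common successor.

(F1), (F2)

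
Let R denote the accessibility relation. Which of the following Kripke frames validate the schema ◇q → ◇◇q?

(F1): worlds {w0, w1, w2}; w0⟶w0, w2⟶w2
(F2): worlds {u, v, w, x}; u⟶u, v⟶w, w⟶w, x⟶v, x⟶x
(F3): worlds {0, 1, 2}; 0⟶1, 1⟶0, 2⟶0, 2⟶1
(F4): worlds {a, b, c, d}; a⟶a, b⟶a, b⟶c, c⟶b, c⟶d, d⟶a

(F1), (F2)

Frame correspondent (Sahlqvist): ∀x ∀y (xRy → ∃w (y = w ∧ xR²w)) — i.e. a generalized confluence (Geach) condition.
(F1): ✓.
(F2): ✓.
(F3): fails — 0R1 but no w with 1=w and 0R²w.
(F4): fails — bRc but no w with c=w and bR²w.
Valid on: (F1), (F2).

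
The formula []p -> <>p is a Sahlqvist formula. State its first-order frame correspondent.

Suppose □p→◇p is valid. At any x set V(p)=W. Then □p at x, so ◇p at x, so x has a successor.

seriality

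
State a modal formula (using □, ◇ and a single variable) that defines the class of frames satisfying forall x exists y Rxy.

This is seriality; the standard corresponding axiom is D: □ψ → ◇ψ.

□ψ → ◇ψ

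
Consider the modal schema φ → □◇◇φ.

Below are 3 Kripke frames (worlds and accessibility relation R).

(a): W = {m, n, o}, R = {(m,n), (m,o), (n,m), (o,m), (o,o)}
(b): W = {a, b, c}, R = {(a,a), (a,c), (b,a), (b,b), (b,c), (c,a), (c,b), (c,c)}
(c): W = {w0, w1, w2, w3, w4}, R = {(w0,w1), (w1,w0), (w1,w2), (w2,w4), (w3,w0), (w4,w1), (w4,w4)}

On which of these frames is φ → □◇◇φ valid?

This is the axiom for a generalized confluence (Geach) condition; its first-order frame correspondent is ∀x ∀z (xRz → ∃w (x = w ∧ zR²w)).
(a): fails — mRn but no w with m=w and nR²w.
(b): condition met.
(c): fails — w0Rw1 but no w with w0=w and w1R²w.
Valid on: (b).

(b)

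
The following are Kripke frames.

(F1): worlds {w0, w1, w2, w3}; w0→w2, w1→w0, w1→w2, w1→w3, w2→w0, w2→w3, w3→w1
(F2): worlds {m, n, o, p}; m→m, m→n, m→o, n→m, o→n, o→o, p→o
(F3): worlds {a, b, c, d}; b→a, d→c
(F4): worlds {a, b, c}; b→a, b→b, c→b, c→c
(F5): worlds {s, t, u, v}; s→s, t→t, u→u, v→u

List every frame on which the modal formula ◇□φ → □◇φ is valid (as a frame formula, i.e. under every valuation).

(F5)

Frame correspondent (Sahlqvist): ∀x ∀y ∀z (Rxy ∧ Rxz → ∃w (Ryw ∧ Rzw)) — i.e. convergence.
(F1): fails — Rw1w2 and Rw1w0 but w2 and w0 have no common successor.
(F2): fails — Rmo and Rmn but o and n have no common successor.
(F3): fails — Rba and Rba but a and a have no common successor.
(F4): fails — Rba and Rba but a and a have no common successor.
(F5): holds.
Valid on: (F5).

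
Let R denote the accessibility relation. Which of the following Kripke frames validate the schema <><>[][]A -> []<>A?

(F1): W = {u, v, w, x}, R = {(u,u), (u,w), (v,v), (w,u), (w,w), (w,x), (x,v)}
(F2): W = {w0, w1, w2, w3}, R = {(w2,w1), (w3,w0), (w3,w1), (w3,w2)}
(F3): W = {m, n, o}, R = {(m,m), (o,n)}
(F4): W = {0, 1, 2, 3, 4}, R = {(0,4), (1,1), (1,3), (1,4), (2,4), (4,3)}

Frame correspondent (Sahlqvist): forall x forall y forall z ((x R^2 y & xRz) -> exists w (y R^2 w & zRw)) — i.e. a generalized confluence (Geach) condition.
(F1): fails — uR²x, uRu but no t with xR²t and uRt.
(F2): fails — w3R²w1, w3Rw0 but no w with w1R²w and w0Rw.
(F3): holds.
(F4): fails — 0R²3, 0R4 but no w with 3R²w and 4Rw.

(F3)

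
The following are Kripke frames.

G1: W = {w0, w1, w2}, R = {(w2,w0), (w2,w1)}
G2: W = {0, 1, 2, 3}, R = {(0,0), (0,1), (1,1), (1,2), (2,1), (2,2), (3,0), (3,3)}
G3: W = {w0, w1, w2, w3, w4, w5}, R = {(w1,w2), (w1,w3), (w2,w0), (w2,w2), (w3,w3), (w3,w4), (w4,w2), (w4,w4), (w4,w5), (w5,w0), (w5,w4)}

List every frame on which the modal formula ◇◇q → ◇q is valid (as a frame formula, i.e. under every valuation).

G1

The schema corresponds to transitivity: ∀x ∀y ∀z (Rxy ∧ Ryz → Rxz).
G1: condition met.
G2: fails — R01 and R12 but not R02.
G3: fails — Rw1w2 and Rw2w0 but not Rw1w0.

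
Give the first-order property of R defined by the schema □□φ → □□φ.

∀x ∀z (xR²z → ∃w (xR²w ∧ z = w))

This is a Sahlqvist (Geach-type) schema ◇^0□^2φ → □^2◇^0φ.
First-order correspondent: ∀x ∀z (xR²z → ∃w (xR²w ∧ z = w)).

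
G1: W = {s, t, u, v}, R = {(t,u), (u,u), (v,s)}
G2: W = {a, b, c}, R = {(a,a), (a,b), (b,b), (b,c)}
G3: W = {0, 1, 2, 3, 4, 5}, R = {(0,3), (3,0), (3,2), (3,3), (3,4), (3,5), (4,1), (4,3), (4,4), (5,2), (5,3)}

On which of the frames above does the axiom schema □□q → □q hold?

This is the axiom for density; its first-order frame correspondent is ∀x ∀y (Rxy → ∃z (Rxz ∧ Rzy)).
G1: fails — Rvs but no z with Rvz and Rzs.
G2: ✓.
G3: ✓.
Valid on: G2, G3.

G2, G3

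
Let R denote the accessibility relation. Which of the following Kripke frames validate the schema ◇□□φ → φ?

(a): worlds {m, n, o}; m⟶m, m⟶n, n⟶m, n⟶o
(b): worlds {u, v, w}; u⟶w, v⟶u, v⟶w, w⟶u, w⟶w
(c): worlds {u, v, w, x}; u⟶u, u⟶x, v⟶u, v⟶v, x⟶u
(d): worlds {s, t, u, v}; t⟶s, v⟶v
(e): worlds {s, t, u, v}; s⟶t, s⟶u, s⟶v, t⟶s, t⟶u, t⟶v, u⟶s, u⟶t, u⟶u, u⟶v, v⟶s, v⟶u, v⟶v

(e)

Frame correspondent (Sahlqvist): ∀x ∀y (xRy → ∃w (yR²w ∧ x = w)) — i.e. a generalized confluence (Geach) condition.
(a): fails — nRo but no w with oR²w and n=w.
(b): fails — vRu but no t with uR²t and v=t.
(c): fails — vRu but no t with uR²t and v=t.
(d): fails — tRs but no w with sR²w and t=w.
(e): condition met.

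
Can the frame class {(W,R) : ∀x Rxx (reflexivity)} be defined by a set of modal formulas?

Yes — defined by □r → r

The condition is reflexivity. A defining modal formula is □r → r.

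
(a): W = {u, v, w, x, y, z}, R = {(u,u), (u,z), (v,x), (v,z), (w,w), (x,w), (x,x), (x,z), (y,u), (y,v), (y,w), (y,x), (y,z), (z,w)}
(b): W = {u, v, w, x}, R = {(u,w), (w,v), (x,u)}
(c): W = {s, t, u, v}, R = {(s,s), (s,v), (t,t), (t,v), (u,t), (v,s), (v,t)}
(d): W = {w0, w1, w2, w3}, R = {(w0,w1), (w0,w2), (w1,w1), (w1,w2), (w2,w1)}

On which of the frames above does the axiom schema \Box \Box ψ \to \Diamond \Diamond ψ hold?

(a), (c)

This is the axiom for a generalized confluence (Geach) condition; its first-order frame correspondent is \forall x \exists w (x R^2 w \wedge x R^2 w).
(a): satisfies the condition.
(b): fails — at v but no t with vR²t and vR²t.
(c): satisfies the condition.
(d): fails — at w3 but no w with w3R²w and w3R²w.
Valid on: (a), (c).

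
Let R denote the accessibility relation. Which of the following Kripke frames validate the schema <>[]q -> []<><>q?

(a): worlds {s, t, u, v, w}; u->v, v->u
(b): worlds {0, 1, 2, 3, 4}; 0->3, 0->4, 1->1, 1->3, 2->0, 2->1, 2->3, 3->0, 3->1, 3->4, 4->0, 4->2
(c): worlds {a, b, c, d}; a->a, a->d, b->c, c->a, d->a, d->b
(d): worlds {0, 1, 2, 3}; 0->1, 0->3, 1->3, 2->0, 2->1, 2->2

The schema corresponds to a generalized confluence (Geach) condition: forall x forall y forall z ((xRy & xRz) -> exists w (yRw & z R^2 w)).
(a): fails — uRv, uRv but no w* with vRw* and vR²w*.
(b): ✓.
(c): fails — dRb, dRa but no w with bRw and aR²w.
(d): fails — 0R1, 0R1 but no w with 1Rw and 1R²w.

(b)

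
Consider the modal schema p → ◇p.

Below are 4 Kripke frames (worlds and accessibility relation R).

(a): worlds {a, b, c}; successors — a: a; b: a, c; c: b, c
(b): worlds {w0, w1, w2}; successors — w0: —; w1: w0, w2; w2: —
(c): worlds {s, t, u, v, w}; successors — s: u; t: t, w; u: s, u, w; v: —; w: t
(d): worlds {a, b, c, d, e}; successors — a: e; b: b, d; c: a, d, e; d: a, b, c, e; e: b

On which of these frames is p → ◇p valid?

The schema corresponds to reflexivity: ∀x Rxx.
(a): fails — world b does not see itself.
(b): fails — world w0 does not see itself.
(c): fails — world s does not see itself.
(d): fails — world a does not see itself.

none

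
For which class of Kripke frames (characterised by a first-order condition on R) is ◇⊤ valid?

seriality: ∀x ∃y Rxy

This schema is equivalent to the D axiom □r → ◇r.
It corresponds to seriality: ∀x ∃y Rxy.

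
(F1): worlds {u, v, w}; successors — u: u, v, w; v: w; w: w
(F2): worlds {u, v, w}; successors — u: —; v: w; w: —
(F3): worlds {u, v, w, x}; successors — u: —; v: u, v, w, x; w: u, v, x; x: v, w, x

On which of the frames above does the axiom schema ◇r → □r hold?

(F2)

This is the axiom for partial functionality; its first-order frame correspondent is ∀x ∀y ∀z (Rxy ∧ Rxz → y = z).
(F1): fails — u sees both u and v.
(F2): holds.
(F3): fails — v sees both u and v.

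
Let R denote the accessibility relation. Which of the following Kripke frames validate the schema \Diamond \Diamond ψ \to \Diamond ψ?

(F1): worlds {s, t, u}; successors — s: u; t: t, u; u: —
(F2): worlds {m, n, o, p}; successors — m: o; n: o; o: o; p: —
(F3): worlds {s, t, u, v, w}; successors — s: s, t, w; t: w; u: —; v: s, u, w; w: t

(F1), (F2)

This is the axiom for transitivity; its first-order frame correspondent is \forall x \forall y \forall z (Rxy \wedge Ryz \to Rxz).
(F1): holds.
(F2): holds.
(F3): fails — Rwt and Rtw but not Rww.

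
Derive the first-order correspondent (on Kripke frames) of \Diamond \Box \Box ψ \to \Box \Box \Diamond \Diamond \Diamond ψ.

This is a Sahlqvist (Geach-type) schema ◇^1□^2ψ → □^2◇^3ψ.
Minimal-valuation argument: fix x; take any y with xR^1y and any z with xR^2z. Set V(ψ) to the set of worlds R-reachable from y in exactly 2 steps. Then □^2ψ holds at y, so the antecedent holds at x; validity forces ◇^3ψ at z, giving a w with zR^3w and yR^2w.
First-order correspondent: \forall x \forall y \forall z ((xRy \wedge x R^2 z) \to \exists w (y R^2 w \wedge z R^3 w)).

\forall x \forall y \forall z ((xRy \wedge x R^2 z) \to \exists w (y R^2 w \wedge z R^3 w))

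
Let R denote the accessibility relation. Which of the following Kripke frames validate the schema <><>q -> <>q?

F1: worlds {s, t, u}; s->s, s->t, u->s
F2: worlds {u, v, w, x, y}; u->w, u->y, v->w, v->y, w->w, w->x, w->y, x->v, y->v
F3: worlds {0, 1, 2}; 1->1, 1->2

F3

This is the axiom for transitivity; its first-order frame correspondent is forall x forall y forall z (Rxy & Ryz -> Rxz).
F1: fails — Rus and Rst but not Rut.
F2: fails — Ruw and Rwx but not Rux.
F3: condition met.
Valid on: F3.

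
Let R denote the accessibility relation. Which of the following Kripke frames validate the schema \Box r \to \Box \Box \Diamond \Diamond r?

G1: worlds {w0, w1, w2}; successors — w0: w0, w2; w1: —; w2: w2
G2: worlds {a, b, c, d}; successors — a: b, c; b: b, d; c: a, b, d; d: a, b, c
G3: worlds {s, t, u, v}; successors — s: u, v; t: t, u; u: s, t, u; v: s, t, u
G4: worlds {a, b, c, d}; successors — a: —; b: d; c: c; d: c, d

G1, G2, G3

This is the axiom for a generalized confluence (Geach) condition; its first-order frame correspondent is \forall x \forall z (x R^2 z \to \exists w (xRw \wedge z R^2 w)).
G1: holds.
G2: holds.
G3: holds.
G4: fails — bR²c but no w with bRw and cR²w.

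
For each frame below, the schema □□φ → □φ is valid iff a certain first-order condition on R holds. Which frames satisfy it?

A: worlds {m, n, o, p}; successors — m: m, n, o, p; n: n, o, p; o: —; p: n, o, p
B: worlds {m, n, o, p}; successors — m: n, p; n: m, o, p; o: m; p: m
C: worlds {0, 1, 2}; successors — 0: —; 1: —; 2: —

A, C

The schema corresponds to density: ∀x ∀y (Rxy → ∃z (Rxz ∧ Rzy)).
A: holds.
B: fails — Rom but no z with Roz and Rzm.
C: holds.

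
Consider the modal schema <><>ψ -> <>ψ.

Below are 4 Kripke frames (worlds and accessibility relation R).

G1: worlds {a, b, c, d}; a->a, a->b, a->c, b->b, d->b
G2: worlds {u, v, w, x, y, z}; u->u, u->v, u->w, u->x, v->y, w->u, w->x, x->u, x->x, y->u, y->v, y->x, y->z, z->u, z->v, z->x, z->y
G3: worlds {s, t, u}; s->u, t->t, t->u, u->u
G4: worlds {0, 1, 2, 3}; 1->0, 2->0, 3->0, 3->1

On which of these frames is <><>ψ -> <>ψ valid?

G1, G3, G4

The schema corresponds to transitivity: forall x forall y forall z (Rxy & Ryz -> Rxz).
G1: satisfies the condition.
G2: fails — Ruv and Rvy but not Ruy.
G3: satisfies the condition.
G4: satisfies the condition.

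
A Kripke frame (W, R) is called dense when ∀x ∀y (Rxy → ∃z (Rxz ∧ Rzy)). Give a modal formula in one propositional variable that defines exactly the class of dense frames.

This is density; the standard corresponding axiom is C4: □□s → □s.
Suppose □□s→□s is valid. Take Rxy and set V(s)={w : xR²w}. Then □□s at x, so □s at x, so s at y, i.e. ∃z(Rxz∧Rzy).

□□s → □s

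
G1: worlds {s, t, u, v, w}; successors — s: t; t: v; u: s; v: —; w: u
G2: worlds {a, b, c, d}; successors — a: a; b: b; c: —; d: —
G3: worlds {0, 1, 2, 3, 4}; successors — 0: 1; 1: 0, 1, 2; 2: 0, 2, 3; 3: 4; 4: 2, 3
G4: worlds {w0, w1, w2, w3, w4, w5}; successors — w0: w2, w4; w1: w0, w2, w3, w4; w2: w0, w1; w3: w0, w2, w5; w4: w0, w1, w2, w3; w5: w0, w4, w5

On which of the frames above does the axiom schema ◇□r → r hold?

This is the axiom for symmetry; its first-order frame correspondent is ∀x ∀y (Rxy → Ryx).
G1: fails — Rus but not Rsu.
G2: ✓.
G3: fails — R12 but not R21.
G4: fails — Rw1w0 but not Rw0w1.

G2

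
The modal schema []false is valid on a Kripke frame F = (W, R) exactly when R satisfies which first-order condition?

emptiness of R

□⊥ is valid iff no world has any successor (otherwise □⊥ fails at any world with one).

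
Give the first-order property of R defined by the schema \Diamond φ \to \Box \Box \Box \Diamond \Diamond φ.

\forall x \forall y \forall z ((xRy \wedge x R^3 z) \to \exists w (y = w \wedge z R^2 w))

This is a Sahlqvist (Geach-type) schema ◇^1□^0φ → □^3◇^2φ.
Minimal-valuation argument: fix x; take any y with xR^1y and any z with xR^3z. Set V(φ) to the set of worlds R-reachable from y in exactly 0 steps. Then □^0φ holds at y, so the antecedent holds at x; validity forces ◇^2φ at z, giving a w with zR^2w and yR^0w.
First-order correspondent: \forall x \forall y \forall z ((xRy \wedge x R^3 z) \to \exists w (y = w \wedge z R^2 w)).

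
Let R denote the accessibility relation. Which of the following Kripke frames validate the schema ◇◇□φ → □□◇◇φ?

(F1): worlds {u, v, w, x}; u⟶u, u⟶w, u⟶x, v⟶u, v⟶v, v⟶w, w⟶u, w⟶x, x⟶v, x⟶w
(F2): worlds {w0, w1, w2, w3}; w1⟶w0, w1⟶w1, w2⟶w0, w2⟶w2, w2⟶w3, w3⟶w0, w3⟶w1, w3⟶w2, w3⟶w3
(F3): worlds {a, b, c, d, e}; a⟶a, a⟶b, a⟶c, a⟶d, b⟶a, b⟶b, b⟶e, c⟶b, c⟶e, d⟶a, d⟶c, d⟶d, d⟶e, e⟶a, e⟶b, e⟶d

Frame correspondent (Sahlqvist): ∀x ∀y ∀z ((xR²y ∧ xR²z) → ∃w (yRw ∧ zR²w)) — i.e. a generalized confluence (Geach) condition.
(F1): satisfies the condition.
(F2): fails — w1R²w0, w1R²w0 but no w with w0Rw and w0R²w.
(F3): satisfies the condition.

(F1), (F3)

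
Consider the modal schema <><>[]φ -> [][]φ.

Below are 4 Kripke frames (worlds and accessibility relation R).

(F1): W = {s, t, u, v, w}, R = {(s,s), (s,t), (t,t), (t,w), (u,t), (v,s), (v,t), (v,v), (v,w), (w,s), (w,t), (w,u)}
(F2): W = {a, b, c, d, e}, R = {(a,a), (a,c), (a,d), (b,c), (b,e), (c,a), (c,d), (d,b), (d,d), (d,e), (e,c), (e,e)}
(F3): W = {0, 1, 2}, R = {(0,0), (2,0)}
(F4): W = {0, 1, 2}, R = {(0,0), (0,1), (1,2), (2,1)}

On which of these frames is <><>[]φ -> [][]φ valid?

(F3)

The schema corresponds to a generalized confluence (Geach) condition: forall x forall y forall z ((x R^2 y & x R^2 z) -> exists w (yRw & z = w)).
(F1): fails — sR²s, sR²w but no w* with sRw* and w=w*.
(F2): fails — aR²a, aR²b but no w with aRw and b=w.
(F3): holds.
(F4): fails — 0R²0, 0R²2 but no w with 0Rw and 2=w.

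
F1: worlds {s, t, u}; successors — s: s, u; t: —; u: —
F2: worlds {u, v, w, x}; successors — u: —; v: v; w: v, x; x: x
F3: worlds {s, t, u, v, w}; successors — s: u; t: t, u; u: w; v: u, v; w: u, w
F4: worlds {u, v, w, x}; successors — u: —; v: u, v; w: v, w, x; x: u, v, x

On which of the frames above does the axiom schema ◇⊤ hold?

This is the axiom for seriality; its first-order frame correspondent is ∀x ∃y Rxy.
F1: fails — world t has no successor.
F2: fails — world u has no successor.
F3: holds.
F4: fails — world u has no successor.
Valid on: F3.

F3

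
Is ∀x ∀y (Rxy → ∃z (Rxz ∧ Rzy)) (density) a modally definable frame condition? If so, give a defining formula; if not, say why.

Definable; □□r → □r defines it

This is a Sahlqvist condition; the C4 axiom □□r → □r defines it.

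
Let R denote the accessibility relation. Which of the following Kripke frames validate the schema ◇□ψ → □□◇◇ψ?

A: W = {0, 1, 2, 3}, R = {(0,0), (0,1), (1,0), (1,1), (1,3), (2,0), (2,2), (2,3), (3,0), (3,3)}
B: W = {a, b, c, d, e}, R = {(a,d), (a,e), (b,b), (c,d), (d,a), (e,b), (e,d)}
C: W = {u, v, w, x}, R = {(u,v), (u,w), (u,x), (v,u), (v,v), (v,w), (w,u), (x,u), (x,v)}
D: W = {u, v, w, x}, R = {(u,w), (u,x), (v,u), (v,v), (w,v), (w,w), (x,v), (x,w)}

A, D

Frame correspondent (Sahlqvist): ∀x ∀y ∀z ((xRy ∧ xR²z) → ∃w (yRw ∧ zR²w)) — i.e. a generalized confluence (Geach) condition.
A: ✓.
B: fails — aRd, aR²b but no w with dRw and bR²w.
C: fails — uRw, uR²w but no t with wRt and wR²t.
D: ✓.
Valid on: A, D.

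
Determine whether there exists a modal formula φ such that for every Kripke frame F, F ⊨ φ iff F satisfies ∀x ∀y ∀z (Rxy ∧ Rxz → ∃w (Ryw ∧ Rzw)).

The condition is convergence. A defining modal formula is ◇□p → □◇p.

Yes, by ◇□p → □◇p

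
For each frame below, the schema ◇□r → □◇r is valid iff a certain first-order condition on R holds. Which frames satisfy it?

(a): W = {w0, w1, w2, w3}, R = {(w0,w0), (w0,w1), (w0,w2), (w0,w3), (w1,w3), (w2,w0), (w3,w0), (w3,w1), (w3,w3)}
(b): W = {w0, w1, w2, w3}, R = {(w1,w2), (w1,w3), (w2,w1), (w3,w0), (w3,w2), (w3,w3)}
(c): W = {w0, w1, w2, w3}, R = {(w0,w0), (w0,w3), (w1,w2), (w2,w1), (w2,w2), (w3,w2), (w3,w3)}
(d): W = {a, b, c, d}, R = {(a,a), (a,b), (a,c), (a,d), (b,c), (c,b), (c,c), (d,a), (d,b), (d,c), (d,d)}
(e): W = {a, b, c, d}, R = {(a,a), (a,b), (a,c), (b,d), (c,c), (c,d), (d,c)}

(c), (d)

The schema corresponds to convergence: ∀x ∀y ∀z (Rxy ∧ Rxz → ∃w (Ryw ∧ Rzw)).
(a): fails — Rw0w1 and Rw0w2 but w1 and w2 have no common successor.
(b): fails — Rw1w2 and Rw1w3 but w2 and w3 have no common successor.
(c): ✓.
(d): ✓.
(e): fails — Rab and Raa but b and a have no common successor.
Valid on: (c), (d).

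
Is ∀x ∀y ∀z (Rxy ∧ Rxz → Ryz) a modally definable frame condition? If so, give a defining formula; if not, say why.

Yes: it is the Euclidean property, defined by the 5 schema ◇p → □◇p.
Suppose ◇p→□◇p is valid. Take Rxy, Rxz and set V(p)={y}. Then ◇p at x, so □◇p at x, so ◇p at z, so some w with Rzw has p; w=y, i.e. Rzy. By symmetry of the argument, Ryz.

Definable; ◇p → □◇p defines it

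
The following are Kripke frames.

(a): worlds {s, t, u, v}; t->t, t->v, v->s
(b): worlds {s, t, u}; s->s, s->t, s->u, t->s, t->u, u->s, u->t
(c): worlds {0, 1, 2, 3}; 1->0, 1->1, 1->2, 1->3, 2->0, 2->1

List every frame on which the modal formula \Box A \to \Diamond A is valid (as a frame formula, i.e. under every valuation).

(b)

The schema corresponds to seriality: \forall x \exists y Rxy.
(a): fails — world s has no successor.
(b): condition met.
(c): fails — world 0 has no successor.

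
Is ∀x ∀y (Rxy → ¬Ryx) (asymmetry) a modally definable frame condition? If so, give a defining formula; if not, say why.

If a class were modally definable it would be closed under surjective bounded morphisms (Goldblatt–Thomason).
The 5-cycle (worlds 0,1,2,3,4 with 0→1→2→3→4→0) is asymmetric. Mapping every world to a single reflexive point • is a surjective bounded morphism, and the reflexive point is not asymmetric (R•• but asymmetry requires ¬R••).
So no modal formula (or set of formulas) defines exactly the asymmetric frames.

Not modally definable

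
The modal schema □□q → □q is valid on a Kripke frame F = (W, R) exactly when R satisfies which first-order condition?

This is the C4 axiom.
Its frame correspondent is density — ∀x ∀y (Rxy → ∃z (Rxz ∧ Rzy)).

Density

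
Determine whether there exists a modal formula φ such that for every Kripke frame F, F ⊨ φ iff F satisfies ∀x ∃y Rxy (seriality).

The condition is seriality. A defining modal formula is □r → ◇r.
Suppose □r→◇r is valid. At any x set V(r)=W. Then □r at x, so ◇r at x, so x has a successor.

Definable; □r → ◇r defines it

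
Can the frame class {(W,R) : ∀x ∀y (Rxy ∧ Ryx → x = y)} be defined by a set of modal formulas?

Not definable by any modal formula

Modal frame validity is preserved under surjective bounded morphisms.
The 6-cycle (worlds a,b,c,d,e,f with a→b→c→d→e→f→a) is antisymmetric. Sending even-indexed worlds to a and odd-indexed worlds to b is a surjective bounded morphism onto the two-world frame with a↔b, which is not antisymmetric.
So the class is not modally definable.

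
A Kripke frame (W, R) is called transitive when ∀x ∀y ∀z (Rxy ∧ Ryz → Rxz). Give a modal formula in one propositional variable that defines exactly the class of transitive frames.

□s → □□s

A defining formula is □s → □□s (the 4 axiom).
Suppose □s→□□s is valid. Take Rxy, Ryz and set V(s)={w : Rxw}. Then □s at x, so □□s at x, so □s at y, so s at z, i.e. Rxz.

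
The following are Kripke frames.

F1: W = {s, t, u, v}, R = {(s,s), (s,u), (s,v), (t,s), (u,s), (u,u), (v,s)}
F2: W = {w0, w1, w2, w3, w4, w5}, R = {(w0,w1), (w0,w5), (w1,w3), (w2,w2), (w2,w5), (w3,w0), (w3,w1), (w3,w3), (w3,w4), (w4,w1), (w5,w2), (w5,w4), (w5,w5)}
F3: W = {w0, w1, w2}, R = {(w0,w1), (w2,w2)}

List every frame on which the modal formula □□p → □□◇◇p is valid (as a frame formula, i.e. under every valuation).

F1, F3

Frame correspondent (Sahlqvist): ∀x ∀z (xR²z → ∃w (xR²w ∧ zR²w)) — i.e. a generalized confluence (Geach) condition.
F1: condition met.
F2: fails — w2R²w4 but no w with w2R²w and w4R²w.
F3: condition met.
Valid on: F1, F3.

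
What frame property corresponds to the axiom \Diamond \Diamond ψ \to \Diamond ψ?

transitivity: \forall x \forall y \forall z (Rxy \wedge Ryz \to Rxz)

This is frame-equivalent to □ψ → □□ψ (substitute ¬ψ for ψ and contrapose).
Suppose □ψ→□□ψ is valid. Take Rxy, Ryz and set V(ψ)={w : Rxw}. Then □ψ at x, so □□ψ at x, so □ψ at y, so ψ at z, i.e. Rxz.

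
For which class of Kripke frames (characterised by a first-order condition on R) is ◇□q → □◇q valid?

convergence

Suppose ◇□q→□◇q is valid. Take Rxy, Rxz and set V(q)={w : Ryw}. Then □q at y so ◇□q at x, so □◇q at x, so ◇q at z, giving w with Rzw and Ryw.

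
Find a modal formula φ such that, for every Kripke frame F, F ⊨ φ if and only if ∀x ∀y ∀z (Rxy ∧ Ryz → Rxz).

□p → □□p

This is transitivity; the standard corresponding axiom is 4: □p → □□p.
Suppose □p→□□p is valid. Take Rxy, Ryz and set V(p)={w : Rxw}. Then □p at x, so □□p at x, so □p at y, so p at z, i.e. Rxz.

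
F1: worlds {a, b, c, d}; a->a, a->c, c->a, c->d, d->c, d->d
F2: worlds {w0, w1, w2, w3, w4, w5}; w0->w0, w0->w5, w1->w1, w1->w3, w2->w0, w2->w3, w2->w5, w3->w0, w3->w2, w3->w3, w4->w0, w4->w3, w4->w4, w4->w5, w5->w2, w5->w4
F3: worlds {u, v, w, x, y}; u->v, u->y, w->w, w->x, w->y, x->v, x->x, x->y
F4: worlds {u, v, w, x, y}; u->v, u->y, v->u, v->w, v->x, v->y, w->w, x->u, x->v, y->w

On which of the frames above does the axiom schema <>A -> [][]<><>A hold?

The schema corresponds to a generalized confluence (Geach) condition: forall x forall y forall z ((xRy & x R^2 z) -> exists w (y = w & z R^2 w)).
F1: holds.
F2: fails — w1Rw1, w1R²w0 but no w with w1=w and w0R²w.
F3: fails — wRw, wR²v but no t with w=t and vR²t.
F4: fails — uRv, uR²u but no t with v=t and uR²t.

F1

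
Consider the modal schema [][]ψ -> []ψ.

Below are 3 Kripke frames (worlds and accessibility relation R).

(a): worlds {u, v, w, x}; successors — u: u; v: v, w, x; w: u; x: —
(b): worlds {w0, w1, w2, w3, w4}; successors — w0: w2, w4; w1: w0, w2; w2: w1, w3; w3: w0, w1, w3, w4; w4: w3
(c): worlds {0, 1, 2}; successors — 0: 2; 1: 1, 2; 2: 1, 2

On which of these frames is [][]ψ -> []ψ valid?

(a), (c)

Frame correspondent (Sahlqvist): forall x forall y (Rxy -> exists z (Rxz & Rzy)) — i.e. density.
(a): condition met.
(b): fails — Rw1w0 but no z with Rw1z and Rzw0.
(c): condition met.
Valid on: (a), (c).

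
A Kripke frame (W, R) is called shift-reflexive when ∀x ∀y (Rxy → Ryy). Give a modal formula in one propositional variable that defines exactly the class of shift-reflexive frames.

This is shift-reflexivity; the standard corresponding axiom is T□: □(□q → q).

□(□q → q)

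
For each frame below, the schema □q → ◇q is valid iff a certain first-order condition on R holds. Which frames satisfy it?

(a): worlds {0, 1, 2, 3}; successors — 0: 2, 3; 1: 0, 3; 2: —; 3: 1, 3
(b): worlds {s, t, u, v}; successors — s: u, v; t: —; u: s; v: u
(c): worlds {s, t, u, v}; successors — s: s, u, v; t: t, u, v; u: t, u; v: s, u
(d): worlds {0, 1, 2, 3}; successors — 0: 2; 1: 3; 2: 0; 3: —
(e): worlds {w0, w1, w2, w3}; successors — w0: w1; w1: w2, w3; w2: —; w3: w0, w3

This is the axiom for seriality; its first-order frame correspondent is ∀x ∃y Rxy.
(a): fails — world 2 has no successor.
(b): fails — world t has no successor.
(c): satisfies the condition.
(d): fails — world 3 has no successor.
(e): fails — world w2 has no successor.
Valid on: (c).

(c)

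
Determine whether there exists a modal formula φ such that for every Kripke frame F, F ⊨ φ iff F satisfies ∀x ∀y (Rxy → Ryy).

This is a Sahlqvist condition; the T□ axiom □(□q → q) defines it.

Definable; □(□q → q) defines it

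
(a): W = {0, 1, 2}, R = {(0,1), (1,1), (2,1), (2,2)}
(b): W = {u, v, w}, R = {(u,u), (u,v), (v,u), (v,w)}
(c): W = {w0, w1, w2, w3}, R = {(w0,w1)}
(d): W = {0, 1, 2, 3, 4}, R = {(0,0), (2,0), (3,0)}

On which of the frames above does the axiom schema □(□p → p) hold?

(a), (d)

This is the axiom for shift-reflexivity; its first-order frame correspondent is ∀x ∀y (Rxy → Ryy).
(a): satisfies the condition.
(b): fails — Ruv but not Rvv.
(c): fails — Rw0w1 but not Rw1w1.
(d): satisfies the condition.
Valid on: (a), (d).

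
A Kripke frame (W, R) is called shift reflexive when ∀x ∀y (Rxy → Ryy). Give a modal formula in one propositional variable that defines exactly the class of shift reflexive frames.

The condition is shift-reflexivity. The T□ schema □(□s → s) defines it.
Suppose □(□s→s) is valid. Take Rxy and set V(s)={w : Ryw}. Then at y, □s holds; since □(□s→s) at x, □s→s at y, so s at y, i.e. Ryy.

□(□s → s)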